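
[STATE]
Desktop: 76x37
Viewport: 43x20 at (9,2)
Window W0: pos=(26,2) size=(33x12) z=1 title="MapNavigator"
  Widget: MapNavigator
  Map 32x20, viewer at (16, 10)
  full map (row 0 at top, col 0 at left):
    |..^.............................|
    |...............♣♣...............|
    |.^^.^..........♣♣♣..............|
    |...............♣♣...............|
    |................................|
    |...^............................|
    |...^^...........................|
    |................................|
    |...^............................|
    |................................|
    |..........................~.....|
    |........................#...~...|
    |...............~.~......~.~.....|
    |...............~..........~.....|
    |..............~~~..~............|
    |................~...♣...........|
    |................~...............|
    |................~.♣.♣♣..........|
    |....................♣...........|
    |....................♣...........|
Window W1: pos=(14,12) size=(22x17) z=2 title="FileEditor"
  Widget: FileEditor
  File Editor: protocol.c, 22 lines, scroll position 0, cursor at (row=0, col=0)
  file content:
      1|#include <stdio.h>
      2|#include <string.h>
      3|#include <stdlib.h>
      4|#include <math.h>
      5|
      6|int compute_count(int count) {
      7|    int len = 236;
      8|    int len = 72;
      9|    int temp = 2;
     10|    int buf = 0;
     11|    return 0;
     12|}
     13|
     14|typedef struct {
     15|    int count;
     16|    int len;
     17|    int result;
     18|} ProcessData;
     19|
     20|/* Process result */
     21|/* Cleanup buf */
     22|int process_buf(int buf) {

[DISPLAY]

                 ┏━━━━━━━━━━━━━━━━━━━━━━━━━
                 ┃ MapNavigator            
                 ┠─────────────────────────
                 ┃..^^.....................
                 ┃.........................
                 ┃..^......................
                 ┃.........................
                 ┃...............@.........
                 ┃.......................#.
                 ┃..............~.~......~.
     ┏━━━━━━━━━━━━━━━━━━━━┓.....~..........
     ┃ FileEditor         ┃━━━━━━━━━━━━━━━━
     ┠────────────────────┨                
     ┃█include <stdio.h> ▲┃                
     ┃#include <string.h>█┃                
     ┃#include <stdlib.h>░┃                
     ┃#include <math.h>  ░┃                
     ┃                   ░┃                
     ┃int compute_count(i░┃                
     ┃    int len = 236; ░┃                


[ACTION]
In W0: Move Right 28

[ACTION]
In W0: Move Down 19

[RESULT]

                 ┏━━━━━━━━━━━━━━━━━━━━━━━━━
                 ┃ MapNavigator            
                 ┠─────────────────────────
                 ┃~...♣...........         
                 ┃~...............         
                 ┃~.♣.♣♣..........         
                 ┃....♣...........         
                 ┃....♣..........@         
                 ┃                         
                 ┃                         
     ┏━━━━━━━━━━━━━━━━━━━━┓                
     ┃ FileEditor         ┃━━━━━━━━━━━━━━━━
     ┠────────────────────┨                
     ┃█include <stdio.h> ▲┃                
     ┃#include <string.h>█┃                
     ┃#include <stdlib.h>░┃                
     ┃#include <math.h>  ░┃                
     ┃                   ░┃                
     ┃int compute_count(i░┃                
     ┃    int len = 236; ░┃                


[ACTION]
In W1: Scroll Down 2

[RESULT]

                 ┏━━━━━━━━━━━━━━━━━━━━━━━━━
                 ┃ MapNavigator            
                 ┠─────────────────────────
                 ┃~...♣...........         
                 ┃~...............         
                 ┃~.♣.♣♣..........         
                 ┃....♣...........         
                 ┃....♣..........@         
                 ┃                         
                 ┃                         
     ┏━━━━━━━━━━━━━━━━━━━━┓                
     ┃ FileEditor         ┃━━━━━━━━━━━━━━━━
     ┠────────────────────┨                
     ┃#include <stdlib.h>▲┃                
     ┃#include <math.h>  ░┃                
     ┃                   ░┃                
     ┃int compute_count(i█┃                
     ┃    int len = 236; ░┃                
     ┃    int len = 72;  ░┃                
     ┃    int temp = 2;  ░┃                


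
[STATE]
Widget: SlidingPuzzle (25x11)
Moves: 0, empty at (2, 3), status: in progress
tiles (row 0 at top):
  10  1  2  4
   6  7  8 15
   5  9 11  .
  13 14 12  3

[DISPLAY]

┌────┬────┬────┬────┐    
│ 10 │  1 │  2 │  4 │    
├────┼────┼────┼────┤    
│  6 │  7 │  8 │ 15 │    
├────┼────┼────┼────┤    
│  5 │  9 │ 11 │    │    
├────┼────┼────┼────┤    
│ 13 │ 14 │ 12 │  3 │    
└────┴────┴────┴────┘    
Moves: 0                 
                         


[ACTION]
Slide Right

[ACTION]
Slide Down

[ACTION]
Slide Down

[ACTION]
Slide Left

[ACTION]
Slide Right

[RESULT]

┌────┬────┬────┬────┐    
│ 10 │  1 │    │  4 │    
├────┼────┼────┼────┤    
│  6 │  7 │  2 │ 15 │    
├────┼────┼────┼────┤    
│  5 │  9 │  8 │ 11 │    
├────┼────┼────┼────┤    
│ 13 │ 14 │ 12 │  3 │    
└────┴────┴────┴────┘    
Moves: 5                 
                         


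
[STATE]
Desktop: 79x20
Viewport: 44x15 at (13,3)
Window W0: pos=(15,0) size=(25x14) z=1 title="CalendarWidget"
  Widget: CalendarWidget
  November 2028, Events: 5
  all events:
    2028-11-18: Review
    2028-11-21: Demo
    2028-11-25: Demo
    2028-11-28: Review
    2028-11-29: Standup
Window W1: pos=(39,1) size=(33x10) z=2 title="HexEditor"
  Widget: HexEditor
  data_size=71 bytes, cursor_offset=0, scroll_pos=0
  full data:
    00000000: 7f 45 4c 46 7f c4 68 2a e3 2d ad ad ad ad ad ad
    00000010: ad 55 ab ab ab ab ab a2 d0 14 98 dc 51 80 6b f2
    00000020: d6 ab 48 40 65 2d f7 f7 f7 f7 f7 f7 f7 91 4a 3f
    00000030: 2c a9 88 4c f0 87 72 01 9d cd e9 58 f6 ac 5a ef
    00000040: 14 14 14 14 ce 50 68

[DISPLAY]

  ┃     November 2028     ┠─────────────────
  ┃Mo Tu We Th Fr Sa Su   ┃00000000  7F 45 4
  ┃       1  2  3  4  5   ┃00000010  ad 55 a
  ┃ 6  7  8  9 10 11 12   ┃00000020  d6 ab 4
  ┃13 14 15 16 17 18* 19  ┃00000030  2c a9 8
  ┃20 21* 22 23 24 25* 26 ┃00000040  14 14 1
  ┃27 28* 29* 30          ┃                 
  ┃                       ┗━━━━━━━━━━━━━━━━━
  ┃                       ┃                 
  ┃                       ┃                 
  ┗━━━━━━━━━━━━━━━━━━━━━━━┛                 
                                            
                                            
                                            
                                            


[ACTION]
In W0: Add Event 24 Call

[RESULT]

  ┃     November 2028     ┠─────────────────
  ┃Mo Tu We Th Fr Sa Su   ┃00000000  7F 45 4
  ┃       1  2  3  4  5   ┃00000010  ad 55 a
  ┃ 6  7  8  9 10 11 12   ┃00000020  d6 ab 4
  ┃13 14 15 16 17 18* 19  ┃00000030  2c a9 8
  ┃20 21* 22 23 24* 25* 26┃00000040  14 14 1
  ┃27 28* 29* 30          ┃                 
  ┃                       ┗━━━━━━━━━━━━━━━━━
  ┃                       ┃                 
  ┃                       ┃                 
  ┗━━━━━━━━━━━━━━━━━━━━━━━┛                 
                                            
                                            
                                            
                                            


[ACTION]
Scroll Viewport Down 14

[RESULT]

  ┃       1  2  3  4  5   ┃00000010  ad 55 a
  ┃ 6  7  8  9 10 11 12   ┃00000020  d6 ab 4
  ┃13 14 15 16 17 18* 19  ┃00000030  2c a9 8
  ┃20 21* 22 23 24* 25* 26┃00000040  14 14 1
  ┃27 28* 29* 30          ┃                 
  ┃                       ┗━━━━━━━━━━━━━━━━━
  ┃                       ┃                 
  ┃                       ┃                 
  ┗━━━━━━━━━━━━━━━━━━━━━━━┛                 
                                            
                                            
                                            
                                            
                                            
                                            


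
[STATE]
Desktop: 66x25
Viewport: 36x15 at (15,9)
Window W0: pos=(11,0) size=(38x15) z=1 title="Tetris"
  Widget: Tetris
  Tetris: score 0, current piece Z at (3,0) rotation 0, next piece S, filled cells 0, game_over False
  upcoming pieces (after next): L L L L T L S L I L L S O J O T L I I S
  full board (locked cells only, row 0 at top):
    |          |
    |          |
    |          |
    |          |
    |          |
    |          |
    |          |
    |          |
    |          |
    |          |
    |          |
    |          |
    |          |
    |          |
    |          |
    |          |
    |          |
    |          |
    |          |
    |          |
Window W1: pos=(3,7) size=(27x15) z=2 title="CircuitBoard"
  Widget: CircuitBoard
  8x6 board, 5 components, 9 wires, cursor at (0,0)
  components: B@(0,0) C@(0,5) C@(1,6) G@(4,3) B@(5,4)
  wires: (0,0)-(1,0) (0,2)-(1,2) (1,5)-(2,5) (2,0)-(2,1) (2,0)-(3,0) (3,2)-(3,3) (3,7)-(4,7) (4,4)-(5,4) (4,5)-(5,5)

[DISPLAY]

──────────────┨                  ┃  
4 5 6 7       ┃                  ┃  
 ·           C┃                  ┃  
 │            ┃                  ┃  
 ·           ·┃                  ┃  
             │┃━━━━━━━━━━━━━━━━━━┛  
             ·┃                     
              ┃                     
 · ─ ·        ┃                     
              ┃                     
     G   ·   ·┃                     
         │   │┃                     
━━━━━━━━━━━━━━┛                     
                                    
                                    


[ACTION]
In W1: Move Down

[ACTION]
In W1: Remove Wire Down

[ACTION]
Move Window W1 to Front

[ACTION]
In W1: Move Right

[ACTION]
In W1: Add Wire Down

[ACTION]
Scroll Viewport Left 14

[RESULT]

  ┠─────────────────────────┨       
  ┃   0 1 2 3 4 5 6 7       ┃       
  ┃0   B       ·           C┃       
  ┃    │       │            ┃       
  ┃1   ·  [.]  ·           ·┃       
  ┃        │               │┃━━━━━━━
  ┃2   · ─ ·               ·┃       
  ┃    │                    ┃       
  ┃3   ·       · ─ ·        ┃       
  ┃                         ┃       
  ┃4               G   ·   ·┃       
  ┃                    │   │┃       
  ┗━━━━━━━━━━━━━━━━━━━━━━━━━┛       
                                    
                                    


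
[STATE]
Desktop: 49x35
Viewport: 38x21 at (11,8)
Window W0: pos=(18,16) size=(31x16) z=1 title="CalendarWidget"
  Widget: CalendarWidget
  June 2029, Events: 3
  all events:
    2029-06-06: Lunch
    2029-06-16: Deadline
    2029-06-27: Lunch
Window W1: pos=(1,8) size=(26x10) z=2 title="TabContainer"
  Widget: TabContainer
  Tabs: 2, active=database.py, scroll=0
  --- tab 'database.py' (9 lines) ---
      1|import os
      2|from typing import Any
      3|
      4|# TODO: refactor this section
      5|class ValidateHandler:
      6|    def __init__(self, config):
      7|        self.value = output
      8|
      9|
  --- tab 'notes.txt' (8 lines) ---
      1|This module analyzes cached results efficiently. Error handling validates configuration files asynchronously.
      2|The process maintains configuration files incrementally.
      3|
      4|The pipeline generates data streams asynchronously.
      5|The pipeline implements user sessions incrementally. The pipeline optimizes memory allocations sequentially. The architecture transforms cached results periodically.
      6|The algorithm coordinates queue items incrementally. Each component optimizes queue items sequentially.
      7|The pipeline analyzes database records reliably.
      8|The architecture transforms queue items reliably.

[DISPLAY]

━━━━━━━━━━━━━━━┓                      
iner           ┃                      
───────────────┨                      
.py]│ notes.txt┃                      
───────────────┃                      
               ┃                      
ng import Any  ┃                      
               ┃                      
efactor this se┃━━━━━━━━━━━━━━━━━━━━━┓
━━━━━━━━━━━━━━━┛rWidget              ┃
       ┠─────────────────────────────┨
       ┃          June 2029          ┃
       ┃Mo Tu We Th Fr Sa Su         ┃
       ┃             1  2  3         ┃
       ┃ 4  5  6*  7  8  9 10        ┃
       ┃11 12 13 14 15 16* 17        ┃
       ┃18 19 20 21 22 23 24         ┃
       ┃25 26 27* 28 29 30           ┃
       ┃                             ┃
       ┃                             ┃
       ┃                             ┃


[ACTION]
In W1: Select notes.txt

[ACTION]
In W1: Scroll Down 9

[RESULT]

━━━━━━━━━━━━━━━┓                      
iner           ┃                      
───────────────┨                      
.py │[notes.txt┃                      
───────────────┃                      
tecture transfo┃                      
               ┃                      
               ┃                      
               ┃━━━━━━━━━━━━━━━━━━━━━┓
━━━━━━━━━━━━━━━┛rWidget              ┃
       ┠─────────────────────────────┨
       ┃          June 2029          ┃
       ┃Mo Tu We Th Fr Sa Su         ┃
       ┃             1  2  3         ┃
       ┃ 4  5  6*  7  8  9 10        ┃
       ┃11 12 13 14 15 16* 17        ┃
       ┃18 19 20 21 22 23 24         ┃
       ┃25 26 27* 28 29 30           ┃
       ┃                             ┃
       ┃                             ┃
       ┃                             ┃


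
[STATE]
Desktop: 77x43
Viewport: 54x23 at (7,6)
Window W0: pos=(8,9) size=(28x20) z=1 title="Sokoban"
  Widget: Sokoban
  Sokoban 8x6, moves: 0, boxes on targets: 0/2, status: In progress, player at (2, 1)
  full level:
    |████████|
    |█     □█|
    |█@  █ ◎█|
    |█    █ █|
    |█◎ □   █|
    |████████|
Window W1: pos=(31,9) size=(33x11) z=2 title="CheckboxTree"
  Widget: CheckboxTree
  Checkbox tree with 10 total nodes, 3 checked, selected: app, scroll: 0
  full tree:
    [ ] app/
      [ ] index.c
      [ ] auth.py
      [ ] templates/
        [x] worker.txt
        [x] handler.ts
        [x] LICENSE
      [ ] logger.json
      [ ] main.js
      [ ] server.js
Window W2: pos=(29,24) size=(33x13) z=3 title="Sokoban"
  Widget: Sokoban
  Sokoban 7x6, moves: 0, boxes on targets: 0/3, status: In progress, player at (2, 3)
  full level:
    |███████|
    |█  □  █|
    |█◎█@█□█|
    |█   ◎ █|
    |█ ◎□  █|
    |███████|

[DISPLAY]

                                                      
                                                      
                                                      
 ┏━━━━━━━━━━━━━━━━━━━━━━┏━━━━━━━━━━━━━━━━━━━━━━━━━━━━━
 ┃ Sokoban              ┃ CheckboxTree                
 ┠──────────────────────┠─────────────────────────────
 ┃████████              ┃>[-] app/                    
 ┃█     □█              ┃   [ ] index.c               
 ┃█@  █ ◎█              ┃   [ ] auth.py               
 ┃█    █ █              ┃   [x] templates/            
 ┃█◎ □   █              ┃     [x] worker.txt          
 ┃████████              ┃     [x] handler.ts          
 ┃Moves: 0  0/2         ┃     [x] LICENSE             
 ┃                      ┗━━━━━━━━━━━━━━━━━━━━━━━━━━━━━
 ┃                          ┃                         
 ┃                          ┃                         
 ┃                          ┃                         
 ┃                          ┃                         
 ┃                    ┏━━━━━━━━━━━━━━━━━━━━━━━━━━━━━━━
 ┃                    ┃ Sokoban                       
 ┃                    ┠───────────────────────────────
 ┃                    ┃███████                        
 ┗━━━━━━━━━━━━━━━━━━━━┃█  □  █                        


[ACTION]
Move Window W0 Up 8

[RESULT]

 ┃█@  █ ◎█                  ┃                         
 ┃█    █ █                  ┃                         
 ┃█◎ □   █                  ┃                         
 ┃████████              ┏━━━━━━━━━━━━━━━━━━━━━━━━━━━━━
 ┃Moves: 0  0/2         ┃ CheckboxTree                
 ┃                      ┠─────────────────────────────
 ┃                      ┃>[-] app/                    
 ┃                      ┃   [ ] index.c               
 ┃                      ┃   [ ] auth.py               
 ┃                      ┃   [x] templates/            
 ┃                      ┃     [x] worker.txt          
 ┃                      ┃     [x] handler.ts          
 ┃                      ┃     [x] LICENSE             
 ┃                      ┗━━━━━━━━━━━━━━━━━━━━━━━━━━━━━
 ┗━━━━━━━━━━━━━━━━━━━━━━━━━━┛                         
                                                      
                                                      
                                                      
                      ┏━━━━━━━━━━━━━━━━━━━━━━━━━━━━━━━
                      ┃ Sokoban                       
                      ┠───────────────────────────────
                      ┃███████                        
                      ┃█  □  █                        


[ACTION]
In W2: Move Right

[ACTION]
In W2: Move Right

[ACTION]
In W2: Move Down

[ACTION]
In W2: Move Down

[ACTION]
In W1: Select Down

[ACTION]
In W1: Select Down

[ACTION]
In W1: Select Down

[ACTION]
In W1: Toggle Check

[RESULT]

 ┃█@  █ ◎█                  ┃                         
 ┃█    █ █                  ┃                         
 ┃█◎ □   █                  ┃                         
 ┃████████              ┏━━━━━━━━━━━━━━━━━━━━━━━━━━━━━
 ┃Moves: 0  0/2         ┃ CheckboxTree                
 ┃                      ┠─────────────────────────────
 ┃                      ┃ [ ] app/                    
 ┃                      ┃   [ ] index.c               
 ┃                      ┃   [ ] auth.py               
 ┃                      ┃>  [ ] templates/            
 ┃                      ┃     [ ] worker.txt          
 ┃                      ┃     [ ] handler.ts          
 ┃                      ┃     [ ] LICENSE             
 ┃                      ┗━━━━━━━━━━━━━━━━━━━━━━━━━━━━━
 ┗━━━━━━━━━━━━━━━━━━━━━━━━━━┛                         
                                                      
                                                      
                                                      
                      ┏━━━━━━━━━━━━━━━━━━━━━━━━━━━━━━━
                      ┃ Sokoban                       
                      ┠───────────────────────────────
                      ┃███████                        
                      ┃█  □  █                        


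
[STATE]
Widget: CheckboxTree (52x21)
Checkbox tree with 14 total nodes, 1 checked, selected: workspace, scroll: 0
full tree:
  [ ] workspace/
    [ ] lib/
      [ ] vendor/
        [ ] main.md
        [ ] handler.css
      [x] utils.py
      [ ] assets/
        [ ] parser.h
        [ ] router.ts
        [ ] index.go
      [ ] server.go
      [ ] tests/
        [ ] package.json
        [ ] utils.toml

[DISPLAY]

>[-] workspace/                                     
   [-] lib/                                         
     [ ] vendor/                                    
       [ ] main.md                                  
       [ ] handler.css                              
     [x] utils.py                                   
     [ ] assets/                                    
       [ ] parser.h                                 
       [ ] router.ts                                
       [ ] index.go                                 
     [ ] server.go                                  
     [ ] tests/                                     
       [ ] package.json                             
       [ ] utils.toml                               
                                                    
                                                    
                                                    
                                                    
                                                    
                                                    
                                                    


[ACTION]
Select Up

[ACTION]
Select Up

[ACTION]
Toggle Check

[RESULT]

>[x] workspace/                                     
   [x] lib/                                         
     [x] vendor/                                    
       [x] main.md                                  
       [x] handler.css                              
     [x] utils.py                                   
     [x] assets/                                    
       [x] parser.h                                 
       [x] router.ts                                
       [x] index.go                                 
     [x] server.go                                  
     [x] tests/                                     
       [x] package.json                             
       [x] utils.toml                               
                                                    
                                                    
                                                    
                                                    
                                                    
                                                    
                                                    


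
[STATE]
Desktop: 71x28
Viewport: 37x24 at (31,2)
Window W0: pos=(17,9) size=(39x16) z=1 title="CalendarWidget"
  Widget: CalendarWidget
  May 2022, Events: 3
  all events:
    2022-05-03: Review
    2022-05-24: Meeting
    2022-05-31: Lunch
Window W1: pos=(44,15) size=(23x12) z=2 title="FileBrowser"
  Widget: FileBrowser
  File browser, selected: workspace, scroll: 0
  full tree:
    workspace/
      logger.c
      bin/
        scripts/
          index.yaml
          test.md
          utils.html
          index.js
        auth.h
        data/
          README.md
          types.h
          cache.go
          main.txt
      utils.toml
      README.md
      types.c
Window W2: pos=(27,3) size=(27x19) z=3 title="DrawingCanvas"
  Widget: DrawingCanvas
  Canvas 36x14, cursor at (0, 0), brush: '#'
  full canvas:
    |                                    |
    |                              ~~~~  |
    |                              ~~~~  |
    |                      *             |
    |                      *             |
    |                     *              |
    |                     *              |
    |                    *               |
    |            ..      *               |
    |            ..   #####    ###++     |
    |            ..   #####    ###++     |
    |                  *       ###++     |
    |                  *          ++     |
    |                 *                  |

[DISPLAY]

                                     
━━━━━━━━━━━━━━━━━━━━━━┓              
awingCanvas           ┃              
──────────────────────┨              
                      ┃              
                      ┃              
                      ┃              
                   *  ┃━┓            
                   *  ┃ ┃            
                  *   ┃─┨            
                  *   ┃ ┃            
                 *    ┃ ┃            
         ..      *    ┃ ┃            
         ..   #####   ┃━━━━━━━━━━━━┓ 
         ..   #####   ┃ser         ┃ 
               *      ┃────────────┨ 
               *      ┃kspace/     ┃ 
              *       ┃r.c         ┃ 
                      ┃in/         ┃ 
━━━━━━━━━━━━━━━━━━━━━━┛.toml       ┃ 
             ┃    README.md        ┃ 
             ┃    types.c          ┃ 
━━━━━━━━━━━━━┃                     ┃ 
             ┃                     ┃ 


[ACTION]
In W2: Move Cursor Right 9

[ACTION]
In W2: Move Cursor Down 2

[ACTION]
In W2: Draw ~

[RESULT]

                                     
━━━━━━━━━━━━━━━━━━━━━━┓              
awingCanvas           ┃              
──────────────────────┨              
                      ┃              
                      ┃              
      ~               ┃              
                   *  ┃━┓            
                   *  ┃ ┃            
                  *   ┃─┨            
                  *   ┃ ┃            
                 *    ┃ ┃            
         ..      *    ┃ ┃            
         ..   #####   ┃━━━━━━━━━━━━┓ 
         ..   #####   ┃ser         ┃ 
               *      ┃────────────┨ 
               *      ┃kspace/     ┃ 
              *       ┃r.c         ┃ 
                      ┃in/         ┃ 
━━━━━━━━━━━━━━━━━━━━━━┛.toml       ┃ 
             ┃    README.md        ┃ 
             ┃    types.c          ┃ 
━━━━━━━━━━━━━┃                     ┃ 
             ┃                     ┃ 


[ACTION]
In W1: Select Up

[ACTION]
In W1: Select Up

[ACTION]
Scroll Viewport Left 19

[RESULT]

                                     
               ┏━━━━━━━━━━━━━━━━━━━━━
               ┃ DrawingCanvas       
               ┠─────────────────────
               ┃                     
               ┃                     
               ┃         ~           
     ┏━━━━━━━━━┃                     
     ┃ Calendar┃                     
     ┠─────────┃                     
     ┃         ┃                     
     ┃Mo Tu We ┃                    *
     ┃         ┃            ..      *
     ┃ 2  3*  4┃            ..   ####
     ┃ 9 10 11 ┃            ..   ####
     ┃16 17 18 ┃                  *  
     ┃23 24* 25┃                  *  
     ┃30 31*   ┃                 *   
     ┃         ┃                     
     ┃         ┗━━━━━━━━━━━━━━━━━━━━━
     ┃                          ┃    
     ┃                          ┃    
     ┗━━━━━━━━━━━━━━━━━━━━━━━━━━┃    
                                ┃    


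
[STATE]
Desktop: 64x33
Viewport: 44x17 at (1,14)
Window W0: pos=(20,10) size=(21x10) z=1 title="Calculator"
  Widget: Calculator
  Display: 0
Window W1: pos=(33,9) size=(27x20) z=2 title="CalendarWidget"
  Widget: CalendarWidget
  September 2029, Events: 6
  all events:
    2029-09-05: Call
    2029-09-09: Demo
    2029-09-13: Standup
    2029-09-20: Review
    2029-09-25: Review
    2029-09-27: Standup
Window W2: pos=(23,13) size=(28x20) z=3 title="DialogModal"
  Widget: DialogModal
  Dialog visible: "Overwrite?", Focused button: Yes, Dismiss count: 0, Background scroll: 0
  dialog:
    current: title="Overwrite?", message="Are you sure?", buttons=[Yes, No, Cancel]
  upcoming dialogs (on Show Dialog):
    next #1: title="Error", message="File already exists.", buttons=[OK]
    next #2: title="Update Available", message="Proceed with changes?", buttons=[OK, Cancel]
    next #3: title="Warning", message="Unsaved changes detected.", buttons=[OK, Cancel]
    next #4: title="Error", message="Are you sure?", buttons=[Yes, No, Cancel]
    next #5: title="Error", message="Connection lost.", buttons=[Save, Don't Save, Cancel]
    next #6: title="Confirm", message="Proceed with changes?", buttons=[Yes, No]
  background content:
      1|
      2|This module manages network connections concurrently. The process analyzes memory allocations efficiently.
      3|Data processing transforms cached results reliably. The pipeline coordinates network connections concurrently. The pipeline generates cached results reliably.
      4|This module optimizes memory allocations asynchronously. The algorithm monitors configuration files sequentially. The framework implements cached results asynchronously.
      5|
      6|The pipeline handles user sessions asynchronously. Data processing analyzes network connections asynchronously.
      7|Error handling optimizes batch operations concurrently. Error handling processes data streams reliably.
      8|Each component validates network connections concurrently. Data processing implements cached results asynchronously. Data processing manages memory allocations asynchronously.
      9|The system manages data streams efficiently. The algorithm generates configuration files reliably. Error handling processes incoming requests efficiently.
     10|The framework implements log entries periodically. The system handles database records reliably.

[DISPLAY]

                   ┃┌─┃ DialogModal         
                   ┃│ ┠─────────────────────
                   ┃├─┃                     
                   ┃│ ┃This module manages n
                   ┃└─┃Data processing trans
                   ┗━━┃This module optimizes
                      ┃                     
                      ┃Th┌──────────────────
                      ┃Er│     Overwrite?   
                      ┃Ea│   Are you sure?  
                      ┃Th│[Yes]  No   Cancel
                      ┃Th└──────────────────
                      ┃                     
                      ┃                     
                      ┃                     
                      ┃                     
                      ┃                     


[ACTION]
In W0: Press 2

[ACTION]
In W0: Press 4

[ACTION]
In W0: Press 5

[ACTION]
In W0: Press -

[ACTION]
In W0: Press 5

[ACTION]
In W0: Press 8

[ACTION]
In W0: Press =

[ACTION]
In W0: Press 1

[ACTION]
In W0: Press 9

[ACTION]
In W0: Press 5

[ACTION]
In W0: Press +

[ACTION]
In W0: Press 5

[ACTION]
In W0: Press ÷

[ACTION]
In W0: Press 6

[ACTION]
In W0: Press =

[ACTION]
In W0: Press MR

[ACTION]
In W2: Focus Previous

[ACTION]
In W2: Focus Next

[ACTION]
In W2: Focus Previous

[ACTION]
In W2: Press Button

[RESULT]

                   ┃┌─┃ DialogModal         
                   ┃│ ┠─────────────────────
                   ┃├─┃                     
                   ┃│ ┃This module manages n
                   ┃└─┃Data processing trans
                   ┗━━┃This module optimizes
                      ┃                     
                      ┃The pipeline handles 
                      ┃Error handling optimi
                      ┃Each component valida
                      ┃The system manages da
                      ┃The framework impleme
                      ┃                     
                      ┃                     
                      ┃                     
                      ┃                     
                      ┃                     


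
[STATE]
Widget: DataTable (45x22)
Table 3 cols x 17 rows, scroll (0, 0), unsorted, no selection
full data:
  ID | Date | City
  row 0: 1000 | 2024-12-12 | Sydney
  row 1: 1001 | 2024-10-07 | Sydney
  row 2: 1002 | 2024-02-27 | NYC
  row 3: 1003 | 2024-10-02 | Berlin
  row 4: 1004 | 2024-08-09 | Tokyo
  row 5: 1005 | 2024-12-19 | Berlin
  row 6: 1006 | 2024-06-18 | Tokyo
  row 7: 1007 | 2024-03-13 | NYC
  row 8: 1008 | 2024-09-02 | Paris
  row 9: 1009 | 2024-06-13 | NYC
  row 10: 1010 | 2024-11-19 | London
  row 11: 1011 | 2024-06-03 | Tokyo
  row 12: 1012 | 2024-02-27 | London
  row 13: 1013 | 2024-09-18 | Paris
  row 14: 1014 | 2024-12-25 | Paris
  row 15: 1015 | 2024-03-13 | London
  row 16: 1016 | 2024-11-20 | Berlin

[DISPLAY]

ID  │Date      │City                         
────┼──────────┼──────                       
1000│2024-12-12│Sydney                       
1001│2024-10-07│Sydney                       
1002│2024-02-27│NYC                          
1003│2024-10-02│Berlin                       
1004│2024-08-09│Tokyo                        
1005│2024-12-19│Berlin                       
1006│2024-06-18│Tokyo                        
1007│2024-03-13│NYC                          
1008│2024-09-02│Paris                        
1009│2024-06-13│NYC                          
1010│2024-11-19│London                       
1011│2024-06-03│Tokyo                        
1012│2024-02-27│London                       
1013│2024-09-18│Paris                        
1014│2024-12-25│Paris                        
1015│2024-03-13│London                       
1016│2024-11-20│Berlin                       
                                             
                                             
                                             


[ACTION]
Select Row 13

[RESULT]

ID  │Date      │City                         
────┼──────────┼──────                       
1000│2024-12-12│Sydney                       
1001│2024-10-07│Sydney                       
1002│2024-02-27│NYC                          
1003│2024-10-02│Berlin                       
1004│2024-08-09│Tokyo                        
1005│2024-12-19│Berlin                       
1006│2024-06-18│Tokyo                        
1007│2024-03-13│NYC                          
1008│2024-09-02│Paris                        
1009│2024-06-13│NYC                          
1010│2024-11-19│London                       
1011│2024-06-03│Tokyo                        
1012│2024-02-27│London                       
>013│2024-09-18│Paris                        
1014│2024-12-25│Paris                        
1015│2024-03-13│London                       
1016│2024-11-20│Berlin                       
                                             
                                             
                                             


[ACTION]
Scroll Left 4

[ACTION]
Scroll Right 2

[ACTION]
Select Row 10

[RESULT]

ID  │Date      │City                         
────┼──────────┼──────                       
1000│2024-12-12│Sydney                       
1001│2024-10-07│Sydney                       
1002│2024-02-27│NYC                          
1003│2024-10-02│Berlin                       
1004│2024-08-09│Tokyo                        
1005│2024-12-19│Berlin                       
1006│2024-06-18│Tokyo                        
1007│2024-03-13│NYC                          
1008│2024-09-02│Paris                        
1009│2024-06-13│NYC                          
>010│2024-11-19│London                       
1011│2024-06-03│Tokyo                        
1012│2024-02-27│London                       
1013│2024-09-18│Paris                        
1014│2024-12-25│Paris                        
1015│2024-03-13│London                       
1016│2024-11-20│Berlin                       
                                             
                                             
                                             


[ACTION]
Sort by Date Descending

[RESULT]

ID  │Date     ▼│City                         
────┼──────────┼──────                       
1014│2024-12-25│Paris                        
1005│2024-12-19│Berlin                       
1000│2024-12-12│Sydney                       
1016│2024-11-20│Berlin                       
1010│2024-11-19│London                       
1001│2024-10-07│Sydney                       
1003│2024-10-02│Berlin                       
1013│2024-09-18│Paris                        
1008│2024-09-02│Paris                        
1004│2024-08-09│Tokyo                        
>006│2024-06-18│Tokyo                        
1009│2024-06-13│NYC                          
1011│2024-06-03│Tokyo                        
1007│2024-03-13│NYC                          
1015│2024-03-13│London                       
1002│2024-02-27│NYC                          
1012│2024-02-27│London                       
                                             
                                             
                                             


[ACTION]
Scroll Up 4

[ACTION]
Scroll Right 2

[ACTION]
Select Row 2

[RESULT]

ID  │Date     ▼│City                         
────┼──────────┼──────                       
1014│2024-12-25│Paris                        
1005│2024-12-19│Berlin                       
>000│2024-12-12│Sydney                       
1016│2024-11-20│Berlin                       
1010│2024-11-19│London                       
1001│2024-10-07│Sydney                       
1003│2024-10-02│Berlin                       
1013│2024-09-18│Paris                        
1008│2024-09-02│Paris                        
1004│2024-08-09│Tokyo                        
1006│2024-06-18│Tokyo                        
1009│2024-06-13│NYC                          
1011│2024-06-03│Tokyo                        
1007│2024-03-13│NYC                          
1015│2024-03-13│London                       
1002│2024-02-27│NYC                          
1012│2024-02-27│London                       
                                             
                                             
                                             
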